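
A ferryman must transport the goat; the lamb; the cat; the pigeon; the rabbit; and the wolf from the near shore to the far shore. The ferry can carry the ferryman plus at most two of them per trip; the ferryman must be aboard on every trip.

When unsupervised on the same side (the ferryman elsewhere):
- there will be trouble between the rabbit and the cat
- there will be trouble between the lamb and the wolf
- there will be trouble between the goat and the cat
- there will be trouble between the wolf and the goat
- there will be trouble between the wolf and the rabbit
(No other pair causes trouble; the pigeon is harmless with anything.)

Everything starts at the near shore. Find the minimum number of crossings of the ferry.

7

Counting alone: the ferryman can take at most 2 across per trip to the far shore, so moving all 6 needs at least 3 loaded trips out, with a return between consecutive ones — at least 5 crossings.
The safety rule pushes this higher. Following every safe sequence of crossings, the most of the 6 that can be at the far shore as the ferry arrives there on crossing 5 is 5 — never all 6.
So no plan with fewer than 7 crossings exists, and this one achieves 7:
1. Ferryman goes to the far shore with the cat and the wolf.
2. Ferryman goes back to the near shore alone.
3. Ferryman goes to the far shore with the goat and the lamb.
4. Ferryman goes back to the near shore with the cat and the wolf.
5. Ferryman goes to the far shore with the pigeon and the rabbit.
6. Ferryman goes back to the near shore alone.
7. Ferryman goes to the far shore with the cat and the wolf.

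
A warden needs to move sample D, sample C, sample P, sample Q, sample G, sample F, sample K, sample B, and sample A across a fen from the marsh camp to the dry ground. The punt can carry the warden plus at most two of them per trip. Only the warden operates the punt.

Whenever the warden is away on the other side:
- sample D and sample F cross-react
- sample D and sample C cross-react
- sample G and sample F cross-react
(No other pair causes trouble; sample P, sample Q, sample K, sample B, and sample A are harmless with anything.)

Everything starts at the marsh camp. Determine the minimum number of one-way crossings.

Counting alone: the warden can take at most 2 across per trip to the dry ground, so moving all 9 needs at least 5 loaded trips out, with a return between consecutive ones — at least 9 crossings.
The plan below uses exactly 9 crossings, so it is optimal:
1. Warden goes to the dry ground with sample D and sample G.  [the marsh camp: sample A, sample B, sample C, sample F, sample K, sample P, sample Q | the dry ground: sample D, sample G]
2. Warden goes back to the marsh camp alone.  [the marsh camp: sample A, sample B, sample C, sample F, sample K, sample P, sample Q | the dry ground: sample D, sample G]
3. Warden goes to the dry ground with sample P.  [the marsh camp: sample A, sample B, sample C, sample F, sample K, sample Q | the dry ground: sample D, sample G, sample P]
4. Warden goes back to the marsh camp alone.  [the marsh camp: sample A, sample B, sample C, sample F, sample K, sample Q | the dry ground: sample D, sample G, sample P]
5. Warden goes to the dry ground with sample K and sample Q.  [the marsh camp: sample A, sample B, sample C, sample F | the dry ground: sample D, sample G, sample K, sample P, sample Q]
6. Warden goes back to the marsh camp alone.  [the marsh camp: sample A, sample B, sample C, sample F | the dry ground: sample D, sample G, sample K, sample P, sample Q]
7. Warden goes to the dry ground with sample A and sample B.  [the marsh camp: sample C, sample F | the dry ground: sample A, sample B, sample D, sample G, sample K, sample P, sample Q]
8. Warden goes back to the marsh camp alone.  [the marsh camp: sample C, sample F | the dry ground: sample A, sample B, sample D, sample G, sample K, sample P, sample Q]
9. Warden goes to the dry ground with sample C and sample F.  [the marsh camp: — | the dry ground: sample A, sample B, sample C, sample D, sample F, sample G, sample K, sample P, sample Q]

9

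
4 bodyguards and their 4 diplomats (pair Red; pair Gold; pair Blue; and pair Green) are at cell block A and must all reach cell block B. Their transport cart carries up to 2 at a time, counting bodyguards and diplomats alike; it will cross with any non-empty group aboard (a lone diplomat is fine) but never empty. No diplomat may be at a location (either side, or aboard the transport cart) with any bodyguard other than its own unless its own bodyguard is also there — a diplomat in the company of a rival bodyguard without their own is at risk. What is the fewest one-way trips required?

Following every safe sequence of crossings from the start, the most of the 8 that can be at cell block B as the transport cart arrives there on crossings 1, 3, 5 is 2, 3, 4 respectively; the best ever achieved is 4 of 8.
From crossing 7 on, no configuration arises that was not already reachable earlier: only 44 distinct safe configurations (who is on which side, and where the transport cart is) can ever be reached, none of them has everyone across, and every continuation just revisits them. So no valid plan exists.

impossible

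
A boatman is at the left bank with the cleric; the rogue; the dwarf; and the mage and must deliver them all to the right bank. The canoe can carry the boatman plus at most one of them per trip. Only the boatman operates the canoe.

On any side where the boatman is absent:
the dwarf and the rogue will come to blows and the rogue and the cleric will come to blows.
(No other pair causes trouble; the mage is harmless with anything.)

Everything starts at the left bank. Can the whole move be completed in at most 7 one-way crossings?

Counting alone: the boatman can take at most 1 across per trip to the right bank, so moving all 4 needs at least 4 loaded trips out, with a return between consecutive ones — at least 7 crossings.
The safety rule pushes this higher. Following every safe sequence of crossings, the most of the 4 that can be at the right bank as the canoe arrives there on crossing 7 is 3 — never all 4.
So the move cannot be finished within 7 crossings. (The shortest complete plan takes 9:)
1. Boatman goes to the right bank with the rogue.  [the left bank: the cleric, the dwarf, the mage | the right bank: the rogue]
2. Boatman goes back to the left bank alone.  [the left bank: the cleric, the dwarf, the mage | the right bank: the rogue]
3. Boatman goes to the right bank with the cleric.  [the left bank: the dwarf, the mage | the right bank: the cleric, the rogue]
4. Boatman goes back to the left bank with the rogue.  [the left bank: the dwarf, the mage, the rogue | the right bank: the cleric]
5. Boatman goes to the right bank with the dwarf.  [the left bank: the mage, the rogue | the right bank: the cleric, the dwarf]
6. Boatman goes back to the left bank alone.  [the left bank: the mage, the rogue | the right bank: the cleric, the dwarf]
7. Boatman goes to the right bank with the mage.  [the left bank: the rogue | the right bank: the cleric, the dwarf, the mage]
8. Boatman goes back to the left bank alone.  [the left bank: the rogue | the right bank: the cleric, the dwarf, the mage]
9. Boatman goes to the right bank with the rogue.  [the left bank: — | the right bank: the cleric, the dwarf, the mage, the rogue]

No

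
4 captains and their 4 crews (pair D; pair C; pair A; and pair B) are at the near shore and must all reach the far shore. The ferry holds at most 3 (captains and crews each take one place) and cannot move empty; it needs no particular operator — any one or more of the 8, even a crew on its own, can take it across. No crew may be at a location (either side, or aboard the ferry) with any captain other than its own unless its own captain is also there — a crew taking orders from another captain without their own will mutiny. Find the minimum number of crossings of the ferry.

Counting alone: each trip to the far shore takes at most 3 across and each return brings at least 1 back, so after t trips out (and t−1 returns) at most 3t − (t−1) of the 8 are across; that first reaches 8 at t = 4, so at least 7 crossings are needed.
The safety rule pushes this higher. Following every safe sequence of crossings, the most of the 8 that can be at the far shore as the ferry arrives there on crossing 7 is 7 — never all 8.
So no plan with fewer than 9 crossings exists, and this one achieves 9:
1. captain D and crew D cross → the far shore.
2. captain D crosses ← the near shore.
3. captain C, captain D, and crew C cross → the far shore.
4. captain D and crew D cross ← the near shore.
5. captain A, captain B, and captain D cross → the far shore.
6. crew C crosses ← the near shore.
7. crew C and crew D cross → the far shore.
8. crew D crosses ← the near shore.
9. crew A, crew B, and crew D cross → the far shore.

9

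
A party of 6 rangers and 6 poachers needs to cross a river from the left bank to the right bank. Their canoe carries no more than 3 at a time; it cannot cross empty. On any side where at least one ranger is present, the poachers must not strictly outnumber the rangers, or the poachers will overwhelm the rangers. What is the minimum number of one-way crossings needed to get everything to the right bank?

Following every safe sequence of crossings from the start, the most of the 12 that can be at the right bank as the canoe arrives there on crossings 1, 3, 5 is 3, 5, 6 respectively; the best ever achieved is 6 of 12.
From crossing 7 on, no configuration arises that was not already reachable earlier: only 17 distinct safe configurations (who is on which side, and where the canoe is) can ever be reached, none of them has everyone across, and every continuation just revisits them. They are: 0 rangers + 0 poachers across (canoe back at the start); 0 rangers + 1 poacher across (canoe there); 0 rangers + 1 poacher across (canoe back at the start); 0 rangers + 2 poachers across (canoe there); 0 rangers + 2 poachers across (canoe back at the start); 0 rangers + 3 poachers across (canoe there); 0 rangers + 3 poachers across (canoe back at the start); 0 rangers + 4 poachers across (canoe there); 0 rangers + 4 poachers across (canoe back at the start); 0 rangers + 5 poachers across (canoe there); 0 rangers + 5 poachers across (canoe back at the start); 0 rangers + 6 poachers across (canoe there); 1 ranger + 1 poacher across (canoe there); 1 ranger + 1 poacher across (canoe back at the start); 2 rangers + 2 poachers across (canoe there); 2 rangers + 2 poachers across (canoe back at the start); 3 rangers + 3 poachers across (canoe there). So no valid plan exists.

impossible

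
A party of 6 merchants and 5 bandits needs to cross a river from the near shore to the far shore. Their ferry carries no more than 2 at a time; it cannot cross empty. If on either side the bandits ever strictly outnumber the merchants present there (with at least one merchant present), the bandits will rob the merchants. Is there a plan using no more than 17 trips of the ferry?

No

Counting alone: each trip to the far shore takes at most 2 across and each return brings at least 1 back, so after t trips out (and t−1 returns) at most 2t − (t−1) of the 11 are across; that first reaches 11 at t = 10, so at least 19 crossings are needed.
Since 17 < 19, 17 crossings cannot be enough. (The shortest complete plan in fact takes 19:)
1. 2 bandits → the far shore.  (the near shore: 6M 3B; the far shore: 0M 2B)
2. 1 bandit ← the near shore.  (the near shore: 6M 4B; the far shore: 0M 1B)
3. 2 bandits → the far shore.  (the near shore: 6M 2B; the far shore: 0M 3B)
4. 1 bandit ← the near shore.  (the near shore: 6M 3B; the far shore: 0M 2B)
5. 2 merchants → the far shore.  (the near shore: 4M 3B; the far shore: 2M 2B)
6. 1 bandit ← the near shore.  (the near shore: 4M 4B; the far shore: 2M 1B)
7. 1 merchant and 1 bandit → the far shore.  (the near shore: 3M 3B; the far shore: 3M 2B)
8. 1 merchant ← the near shore.  (the near shore: 4M 3B; the far shore: 2M 2B)
9. 1 merchant and 1 bandit → the far shore.  (the near shore: 3M 2B; the far shore: 3M 3B)
10. 1 bandit ← the near shore.  (the near shore: 3M 3B; the far shore: 3M 2B)
11. 1 merchant and 1 bandit → the far shore.  (the near shore: 2M 2B; the far shore: 4M 3B)
12. 1 merchant ← the near shore.  (the near shore: 3M 2B; the far shore: 3M 3B)
13. 1 merchant and 1 bandit → the far shore.  (the near shore: 2M 1B; the far shore: 4M 4B)
14. 1 bandit ← the near shore.  (the near shore: 2M 2B; the far shore: 4M 3B)
15. 1 merchant and 1 bandit → the far shore.  (the near shore: 1M 1B; the far shore: 5M 4B)
16. 1 merchant ← the near shore.  (the near shore: 2M 1B; the far shore: 4M 4B)
17. 1 merchant and 1 bandit → the far shore.  (the near shore: 1M 0B; the far shore: 5M 5B)
18. 1 bandit ← the near shore.  (the near shore: 1M 1B; the far shore: 5M 4B)
19. 1 merchant and 1 bandit → the far shore.  (the near shore: 0M 0B; the far shore: 6M 5B)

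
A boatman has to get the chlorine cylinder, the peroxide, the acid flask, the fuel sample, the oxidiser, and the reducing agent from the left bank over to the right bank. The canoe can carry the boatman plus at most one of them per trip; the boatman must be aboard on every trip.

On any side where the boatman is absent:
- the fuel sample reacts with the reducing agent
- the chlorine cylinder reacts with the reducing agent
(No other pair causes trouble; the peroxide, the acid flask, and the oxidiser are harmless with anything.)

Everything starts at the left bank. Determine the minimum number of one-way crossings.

13

Counting alone: the boatman can take at most 1 across per trip to the right bank, so moving all 6 needs at least 6 loaded trips out, with a return between consecutive ones — at least 11 crossings.
The safety rule pushes this higher. Following every safe sequence of crossings, the most of the 6 that can be at the right bank as the canoe arrives there on crossing 11 is 5 — never all 6.
So no plan with fewer than 13 crossings exists, and this one achieves 13:
1. Boatman goes to the right bank with the reducing agent.
2. Boatman goes back to the left bank alone.
3. Boatman goes to the right bank with the chlorine cylinder.
4. Boatman goes back to the left bank with the reducing agent.
5. Boatman goes to the right bank with the fuel sample.
6. Boatman goes back to the left bank alone.
7. Boatman goes to the right bank with the peroxide.
8. Boatman goes back to the left bank alone.
9. Boatman goes to the right bank with the acid flask.
10. Boatman goes back to the left bank alone.
11. Boatman goes to the right bank with the oxidiser.
12. Boatman goes back to the left bank alone.
13. Boatman goes to the right bank with the reducing agent.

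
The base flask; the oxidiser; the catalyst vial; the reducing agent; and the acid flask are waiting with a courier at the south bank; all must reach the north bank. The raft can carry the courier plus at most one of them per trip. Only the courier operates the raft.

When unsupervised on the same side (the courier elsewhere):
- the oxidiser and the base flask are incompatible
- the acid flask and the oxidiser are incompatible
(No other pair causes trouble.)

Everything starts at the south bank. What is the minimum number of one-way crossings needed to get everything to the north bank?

11

Counting alone: the courier can take at most 1 across per trip to the north bank, so moving all 5 needs at least 5 loaded trips out, with a return between consecutive ones — at least 9 crossings.
The safety rule pushes this higher. Following every safe sequence of crossings, the most of the 5 that can be at the north bank as the raft arrives there on crossing 9 is 4 — never all 5.
So no plan with fewer than 11 crossings exists, and this one achieves 11:
1. Courier goes to the north bank with the oxidiser.  [the south bank: the acid flask, the base flask, the catalyst vial, the reducing agent | the north bank: the oxidiser]
2. Courier goes back to the south bank alone.  [the south bank: the acid flask, the base flask, the catalyst vial, the reducing agent | the north bank: the oxidiser]
3. Courier goes to the north bank with the base flask.  [the south bank: the acid flask, the catalyst vial, the reducing agent | the north bank: the base flask, the oxidiser]
4. Courier goes back to the south bank with the oxidiser.  [the south bank: the acid flask, the catalyst vial, the oxidiser, the reducing agent | the north bank: the base flask]
5. Courier goes to the north bank with the acid flask.  [the south bank: the catalyst vial, the oxidiser, the reducing agent | the north bank: the acid flask, the base flask]
6. Courier goes back to the south bank alone.  [the south bank: the catalyst vial, the oxidiser, the reducing agent | the north bank: the acid flask, the base flask]
7. Courier goes to the north bank with the catalyst vial.  [the south bank: the oxidiser, the reducing agent | the north bank: the acid flask, the base flask, the catalyst vial]
8. Courier goes back to the south bank alone.  [the south bank: the oxidiser, the reducing agent | the north bank: the acid flask, the base flask, the catalyst vial]
9. Courier goes to the north bank with the reducing agent.  [the south bank: the oxidiser | the north bank: the acid flask, the base flask, the catalyst vial, the reducing agent]
10. Courier goes back to the south bank alone.  [the south bank: the oxidiser | the north bank: the acid flask, the base flask, the catalyst vial, the reducing agent]
11. Courier goes to the north bank with the oxidiser.  [the south bank: — | the north bank: the acid flask, the base flask, the catalyst vial, the oxidiser, the reducing agent]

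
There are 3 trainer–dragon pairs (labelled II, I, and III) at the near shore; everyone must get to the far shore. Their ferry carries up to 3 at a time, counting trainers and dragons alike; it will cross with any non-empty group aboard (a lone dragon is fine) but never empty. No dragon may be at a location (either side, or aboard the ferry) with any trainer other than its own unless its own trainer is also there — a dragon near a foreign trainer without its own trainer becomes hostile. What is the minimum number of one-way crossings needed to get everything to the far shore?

Counting alone: each trip to the far shore takes at most 3 across and each return brings at least 1 back, so after t trips out (and t−1 returns) at most 3t − (t−1) of the 6 are across; that first reaches 6 at t = 3, so at least 5 crossings are needed.
The plan below uses exactly 5 crossings, so it is optimal:
1. dragon II and trainer II cross → the far shore.
2. trainer II crosses ← the near shore.
3. trainer I, trainer II, and trainer III cross → the far shore.
4. dragon II crosses ← the near shore.
5. dragon I, dragon II, and dragon III cross → the far shore.

5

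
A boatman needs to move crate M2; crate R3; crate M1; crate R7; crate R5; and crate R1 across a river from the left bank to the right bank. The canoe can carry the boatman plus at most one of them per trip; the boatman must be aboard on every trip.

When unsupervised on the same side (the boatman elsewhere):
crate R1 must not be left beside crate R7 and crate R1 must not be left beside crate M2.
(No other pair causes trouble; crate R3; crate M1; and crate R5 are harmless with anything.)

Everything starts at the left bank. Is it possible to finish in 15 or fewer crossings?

Yes — this plan uses 13 crossings (≤ 15):
1. Boatman goes to the right bank with crate R1.
2. Boatman goes back to the left bank alone.
3. Boatman goes to the right bank with crate M2.
4. Boatman goes back to the left bank with crate R1.
5. Boatman goes to the right bank with crate R7.
6. Boatman goes back to the left bank alone.
7. Boatman goes to the right bank with crate R3.
8. Boatman goes back to the left bank alone.
9. Boatman goes to the right bank with crate M1.
10. Boatman goes back to the left bank alone.
11. Boatman goes to the right bank with crate R5.
12. Boatman goes back to the left bank alone.
13. Boatman goes to the right bank with crate R1.

Yes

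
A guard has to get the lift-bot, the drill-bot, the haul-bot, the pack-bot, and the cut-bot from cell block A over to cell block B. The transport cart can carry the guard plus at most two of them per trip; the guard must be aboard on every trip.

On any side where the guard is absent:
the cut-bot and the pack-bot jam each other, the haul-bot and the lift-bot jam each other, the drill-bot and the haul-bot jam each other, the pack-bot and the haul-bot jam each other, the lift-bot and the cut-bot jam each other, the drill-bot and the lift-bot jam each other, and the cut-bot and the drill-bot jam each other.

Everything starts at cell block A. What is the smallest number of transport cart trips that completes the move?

impossible

Whatever the first load, the items left behind include a forbidden pair without the guard. No opening move is safe, so no plan exists.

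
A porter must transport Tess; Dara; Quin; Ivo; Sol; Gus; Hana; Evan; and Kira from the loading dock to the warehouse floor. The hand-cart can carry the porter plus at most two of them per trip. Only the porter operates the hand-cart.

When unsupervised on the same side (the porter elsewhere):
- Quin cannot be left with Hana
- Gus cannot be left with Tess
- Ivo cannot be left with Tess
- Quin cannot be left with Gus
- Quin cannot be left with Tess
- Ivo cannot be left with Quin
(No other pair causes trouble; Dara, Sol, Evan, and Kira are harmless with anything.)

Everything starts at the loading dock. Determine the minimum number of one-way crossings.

Counting alone: the porter can take at most 2 across per trip to the warehouse floor, so moving all 9 needs at least 5 loaded trips out, with a return between consecutive ones — at least 9 crossings.
The safety rule pushes this higher. Following every safe sequence of crossings, the most of the 9 that can be at the warehouse floor as the hand-cart arrives there on crossings 9, 11, 13 is 6, 7, 8 respectively — never all 9.
So no plan with fewer than 15 crossings exists, and this one achieves 15:
1. Porter goes to the warehouse floor with Quin and Tess.
2. Porter goes back to the loading dock with Tess.
3. Porter goes to the warehouse floor with Dara and Tess.
4. Porter goes back to the loading dock with Tess.
5. Porter goes to the warehouse floor with Sol and Tess.
6. Porter goes back to the loading dock with Tess.
7. Porter goes to the warehouse floor with Hana and Tess.
8. Porter goes back to the loading dock with Quin.
9. Porter goes to the warehouse floor with Evan and Quin.
10. Porter goes back to the loading dock with Quin.
11. Porter goes to the warehouse floor with Kira and Quin.
12. Porter goes back to the loading dock with Quin.
13. Porter goes to the warehouse floor with Gus and Ivo.
14. Porter goes back to the loading dock with Tess.
15. Porter goes to the warehouse floor with Quin and Tess.

15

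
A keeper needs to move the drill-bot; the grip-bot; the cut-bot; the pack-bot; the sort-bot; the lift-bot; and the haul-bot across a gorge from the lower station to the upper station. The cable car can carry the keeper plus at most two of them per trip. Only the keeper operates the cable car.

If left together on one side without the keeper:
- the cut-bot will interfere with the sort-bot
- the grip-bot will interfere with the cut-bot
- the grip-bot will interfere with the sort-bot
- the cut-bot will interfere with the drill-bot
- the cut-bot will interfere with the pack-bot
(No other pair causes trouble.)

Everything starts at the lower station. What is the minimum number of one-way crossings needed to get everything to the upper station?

Counting alone: the keeper can take at most 2 across per trip to the upper station, so moving all 7 needs at least 4 loaded trips out, with a return between consecutive ones — at least 7 crossings.
The safety rule pushes this higher. Following every safe sequence of crossings, the most of the 7 that can be at the upper station as the cable car arrives there on crossings 7, 9 is 5, 6 respectively — never all 7.
So no plan with fewer than 11 crossings exists, and this one achieves 11:
1. Keeper goes to the upper station with the cut-bot and the grip-bot.
2. Keeper goes back to the lower station with the grip-bot.
3. Keeper goes to the upper station with the drill-bot and the grip-bot.
4. Keeper goes back to the lower station with the cut-bot.
5. Keeper goes to the upper station with the cut-bot and the pack-bot.
6. Keeper goes back to the lower station with the cut-bot.
7. Keeper goes to the upper station with the cut-bot and the lift-bot.
8. Keeper goes back to the lower station with the cut-bot.
9. Keeper goes to the upper station with the cut-bot and the haul-bot.
10. Keeper goes back to the lower station with the cut-bot.
11. Keeper goes to the upper station with the cut-bot and the sort-bot.

11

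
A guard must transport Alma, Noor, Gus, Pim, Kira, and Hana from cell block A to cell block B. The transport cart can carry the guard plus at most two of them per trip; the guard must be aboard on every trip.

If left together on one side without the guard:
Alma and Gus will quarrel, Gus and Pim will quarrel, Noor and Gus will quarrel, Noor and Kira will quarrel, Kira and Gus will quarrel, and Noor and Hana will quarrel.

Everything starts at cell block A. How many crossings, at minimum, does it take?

9

Counting alone: the guard can take at most 2 across per trip to cell block B, so moving all 6 needs at least 3 loaded trips out, with a return between consecutive ones — at least 5 crossings.
The safety rule pushes this higher. Following every safe sequence of crossings, the most of the 6 that can be at cell block B as the transport cart arrives there on crossings 5, 7 is 4, 5 respectively — never all 6.
So no plan with fewer than 9 crossings exists, and this one achieves 9:
1. Guard goes to cell block B with Gus and Noor.
2. Guard goes back to cell block A with Noor.
3. Guard goes to cell block B with Alma and Noor.
4. Guard goes back to cell block A with Gus.
5. Guard goes to cell block B with Gus and Pim.
6. Guard goes back to cell block A with Gus.
7. Guard goes to cell block B with Hana and Kira.
8. Guard goes back to cell block A with Noor.
9. Guard goes to cell block B with Gus and Noor.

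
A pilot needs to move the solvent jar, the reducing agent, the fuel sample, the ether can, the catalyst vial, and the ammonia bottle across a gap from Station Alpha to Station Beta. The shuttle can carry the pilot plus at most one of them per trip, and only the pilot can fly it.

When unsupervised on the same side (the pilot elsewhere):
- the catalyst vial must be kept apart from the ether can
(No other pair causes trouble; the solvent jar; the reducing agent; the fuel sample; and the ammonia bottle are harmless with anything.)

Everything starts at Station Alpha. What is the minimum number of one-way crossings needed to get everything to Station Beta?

Counting alone: the pilot can take at most 1 across per trip to Station Beta, so moving all 6 needs at least 6 loaded trips out, with a return between consecutive ones — at least 11 crossings.
The plan below uses exactly 11 crossings, so it is optimal:
1. Pilot goes to Station Beta with the ether can.
2. Pilot goes back to Station Alpha alone.
3. Pilot goes to Station Beta with the solvent jar.
4. Pilot goes back to Station Alpha alone.
5. Pilot goes to Station Beta with the reducing agent.
6. Pilot goes back to Station Alpha alone.
7. Pilot goes to Station Beta with the fuel sample.
8. Pilot goes back to Station Alpha alone.
9. Pilot goes to Station Beta with the ammonia bottle.
10. Pilot goes back to Station Alpha alone.
11. Pilot goes to Station Beta with the catalyst vial.

11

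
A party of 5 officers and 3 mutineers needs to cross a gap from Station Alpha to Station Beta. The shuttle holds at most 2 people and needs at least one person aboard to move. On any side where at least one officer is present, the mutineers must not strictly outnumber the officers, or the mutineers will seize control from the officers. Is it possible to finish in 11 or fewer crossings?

Counting alone: each trip to Station Beta takes at most 2 across and each return brings at least 1 back, so after t trips out (and t−1 returns) at most 2t − (t−1) of the 8 are across; that first reaches 8 at t = 7, so at least 13 crossings are needed.
Since 11 < 13, 11 crossings cannot be enough. (The shortest complete plan in fact takes 13:)
1. 2 mutineers → Station Beta.  (Station Alpha: 5O 1M; Station Beta: 0O 2M)
2. 1 mutineer ← Station Alpha.  (Station Alpha: 5O 2M; Station Beta: 0O 1M)
3. 2 mutineers → Station Beta.  (Station Alpha: 5O 0M; Station Beta: 0O 3M)
4. 1 mutineer ← Station Alpha.  (Station Alpha: 5O 1M; Station Beta: 0O 2M)
5. 2 officers → Station Beta.  (Station Alpha: 3O 1M; Station Beta: 2O 2M)
6. 1 mutineer ← Station Alpha.  (Station Alpha: 3O 2M; Station Beta: 2O 1M)
7. 1 officer and 1 mutineer → Station Beta.  (Station Alpha: 2O 1M; Station Beta: 3O 2M)
8. 1 mutineer ← Station Alpha.  (Station Alpha: 2O 2M; Station Beta: 3O 1M)
9. 2 mutineers → Station Beta.  (Station Alpha: 2O 0M; Station Beta: 3O 3M)
10. 1 mutineer ← Station Alpha.  (Station Alpha: 2O 1M; Station Beta: 3O 2M)
11. 1 officer and 1 mutineer → Station Beta.  (Station Alpha: 1O 0M; Station Beta: 4O 3M)
12. 1 mutineer ← Station Alpha.  (Station Alpha: 1O 1M; Station Beta: 4O 2M)
13. 1 officer and 1 mutineer → Station Beta.  (Station Alpha: 0O 0M; Station Beta: 5O 3M)

No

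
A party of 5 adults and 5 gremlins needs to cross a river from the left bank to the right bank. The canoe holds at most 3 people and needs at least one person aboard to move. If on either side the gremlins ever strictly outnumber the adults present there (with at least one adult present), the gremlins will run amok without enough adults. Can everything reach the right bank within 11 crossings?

Yes

Yes — this plan uses 11 crossings (≤ 11):
1. 2 gremlins → the right bank.  (the left bank: 5A 3G; the right bank: 0A 2G)
2. 1 gremlin ← the left bank.  (the left bank: 5A 4G; the right bank: 0A 1G)
3. 3 gremlins → the right bank.  (the left bank: 5A 1G; the right bank: 0A 4G)
4. 1 gremlin ← the left bank.  (the left bank: 5A 2G; the right bank: 0A 3G)
5. 3 adults → the right bank.  (the left bank: 2A 2G; the right bank: 3A 3G)
6. 1 adult and 1 gremlin ← the left bank.  (the left bank: 3A 3G; the right bank: 2A 2G)
7. 3 adults → the right bank.  (the left bank: 0A 3G; the right bank: 5A 2G)
8. 1 gremlin ← the left bank.  (the left bank: 0A 4G; the right bank: 5A 1G)
9. 2 gremlins → the right bank.  (the left bank: 0A 2G; the right bank: 5A 3G)
10. 1 gremlin ← the left bank.  (the left bank: 0A 3G; the right bank: 5A 2G)
11. 3 gremlins → the right bank.  (the left bank: 0A 0G; the right bank: 5A 5G)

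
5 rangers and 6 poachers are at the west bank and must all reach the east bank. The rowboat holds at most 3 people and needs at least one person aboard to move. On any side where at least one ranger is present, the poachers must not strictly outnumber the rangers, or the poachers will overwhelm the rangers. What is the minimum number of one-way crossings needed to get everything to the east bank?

The poachers already outnumber the rangers at the west bank before anyone moves, so the starting position itself is disallowed.

impossible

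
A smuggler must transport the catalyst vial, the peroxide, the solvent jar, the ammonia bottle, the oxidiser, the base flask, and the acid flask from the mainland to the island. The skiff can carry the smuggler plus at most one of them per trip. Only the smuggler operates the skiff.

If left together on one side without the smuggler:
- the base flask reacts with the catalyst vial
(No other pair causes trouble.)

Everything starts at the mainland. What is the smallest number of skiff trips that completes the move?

13

Counting alone: the smuggler can take at most 1 across per trip to the island, so moving all 7 needs at least 7 loaded trips out, with a return between consecutive ones — at least 13 crossings.
The plan below uses exactly 13 crossings, so it is optimal:
1. Smuggler goes to the island with the catalyst vial.
2. Smuggler goes back to the mainland alone.
3. Smuggler goes to the island with the peroxide.
4. Smuggler goes back to the mainland alone.
5. Smuggler goes to the island with the solvent jar.
6. Smuggler goes back to the mainland alone.
7. Smuggler goes to the island with the ammonia bottle.
8. Smuggler goes back to the mainland alone.
9. Smuggler goes to the island with the oxidiser.
10. Smuggler goes back to the mainland alone.
11. Smuggler goes to the island with the acid flask.
12. Smuggler goes back to the mainland alone.
13. Smuggler goes to the island with the base flask.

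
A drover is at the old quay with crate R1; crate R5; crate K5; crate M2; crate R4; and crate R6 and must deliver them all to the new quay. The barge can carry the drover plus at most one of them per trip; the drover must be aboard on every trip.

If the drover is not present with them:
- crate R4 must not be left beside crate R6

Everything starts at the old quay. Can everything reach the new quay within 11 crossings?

Yes — this plan uses 11 crossings (≤ 11):
1. Drover goes to the new quay with crate R4.  [the old quay: crate K5, crate M2, crate R1, crate R5, crate R6 | the new quay: crate R4]
2. Drover goes back to the old quay alone.  [the old quay: crate K5, crate M2, crate R1, crate R5, crate R6 | the new quay: crate R4]
3. Drover goes to the new quay with crate R1.  [the old quay: crate K5, crate M2, crate R5, crate R6 | the new quay: crate R1, crate R4]
4. Drover goes back to the old quay alone.  [the old quay: crate K5, crate M2, crate R5, crate R6 | the new quay: crate R1, crate R4]
5. Drover goes to the new quay with crate R5.  [the old quay: crate K5, crate M2, crate R6 | the new quay: crate R1, crate R4, crate R5]
6. Drover goes back to the old quay alone.  [the old quay: crate K5, crate M2, crate R6 | the new quay: crate R1, crate R4, crate R5]
7. Drover goes to the new quay with crate K5.  [the old quay: crate M2, crate R6 | the new quay: crate K5, crate R1, crate R4, crate R5]
8. Drover goes back to the old quay alone.  [the old quay: crate M2, crate R6 | the new quay: crate K5, crate R1, crate R4, crate R5]
9. Drover goes to the new quay with crate M2.  [the old quay: crate R6 | the new quay: crate K5, crate M2, crate R1, crate R4, crate R5]
10. Drover goes back to the old quay alone.  [the old quay: crate R6 | the new quay: crate K5, crate M2, crate R1, crate R4, crate R5]
11. Drover goes to the new quay with crate R6.  [the old quay: — | the new quay: crate K5, crate M2, crate R1, crate R4, crate R5, crate R6]

Yes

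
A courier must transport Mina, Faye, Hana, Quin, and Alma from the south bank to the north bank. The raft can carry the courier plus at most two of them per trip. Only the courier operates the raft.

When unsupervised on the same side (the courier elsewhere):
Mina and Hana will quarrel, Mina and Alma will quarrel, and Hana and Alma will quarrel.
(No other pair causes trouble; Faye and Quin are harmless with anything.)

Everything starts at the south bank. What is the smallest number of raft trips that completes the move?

7

Counting alone: the courier can take at most 2 across per trip to the north bank, so moving all 5 needs at least 3 loaded trips out, with a return between consecutive ones — at least 5 crossings.
The safety rule pushes this higher. Following every safe sequence of crossings, the most of the 5 that can be at the north bank as the raft arrives there on crossing 5 is 4 — never all 5.
So no plan with fewer than 7 crossings exists, and this one achieves 7:
1. Courier goes to the north bank with Hana and Mina.  [the south bank: Alma, Faye, Quin | the north bank: Hana, Mina]
2. Courier goes back to the south bank with Mina.  [the south bank: Alma, Faye, Mina, Quin | the north bank: Hana]
3. Courier goes to the north bank with Faye and Mina.  [the south bank: Alma, Quin | the north bank: Faye, Hana, Mina]
4. Courier goes back to the south bank with Mina.  [the south bank: Alma, Mina, Quin | the north bank: Faye, Hana]
5. Courier goes to the north bank with Mina and Quin.  [the south bank: Alma | the north bank: Faye, Hana, Mina, Quin]
6. Courier goes back to the south bank with Mina.  [the south bank: Alma, Mina | the north bank: Faye, Hana, Quin]
7. Courier goes to the north bank with Alma and Mina.  [the south bank: — | the north bank: Alma, Faye, Hana, Mina, Quin]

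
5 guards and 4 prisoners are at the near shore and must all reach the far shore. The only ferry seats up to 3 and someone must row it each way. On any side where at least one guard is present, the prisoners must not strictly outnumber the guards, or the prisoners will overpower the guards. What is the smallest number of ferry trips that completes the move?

Counting alone: each trip to the far shore takes at most 3 across and each return brings at least 1 back, so after t trips out (and t−1 returns) at most 3t − (t−1) of the 9 are across; that first reaches 9 at t = 4, so at least 7 crossings are needed.
The plan below uses exactly 7 crossings, so it is optimal:
1. 3 prisoners → the far shore.  (the near shore: 5G 1P; the far shore: 0G 3P)
2. 1 prisoner ← the near shore.  (the near shore: 5G 2P; the far shore: 0G 2P)
3. 3 guards → the far shore.  (the near shore: 2G 2P; the far shore: 3G 2P)
4. 1 guard ← the near shore.  (the near shore: 3G 2P; the far shore: 2G 2P)
5. 2 guards and 1 prisoner → the far shore.  (the near shore: 1G 1P; the far shore: 4G 3P)
6. 1 guard ← the near shore.  (the near shore: 2G 1P; the far shore: 3G 3P)
7. 2 guards and 1 prisoner → the far shore.  (the near shore: 0G 0P; the far shore: 5G 4P)

7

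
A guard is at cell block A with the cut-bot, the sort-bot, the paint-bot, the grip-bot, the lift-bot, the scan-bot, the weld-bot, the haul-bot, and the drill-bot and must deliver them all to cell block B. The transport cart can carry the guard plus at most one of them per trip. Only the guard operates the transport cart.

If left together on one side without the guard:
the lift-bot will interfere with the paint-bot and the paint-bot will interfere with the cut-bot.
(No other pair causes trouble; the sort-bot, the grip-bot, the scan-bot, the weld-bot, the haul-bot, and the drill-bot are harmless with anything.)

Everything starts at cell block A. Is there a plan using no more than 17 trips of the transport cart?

Counting alone: the guard can take at most 1 across per trip to cell block B, so moving all 9 needs at least 9 loaded trips out, with a return between consecutive ones — at least 17 crossings.
The safety rule pushes this higher. Following every safe sequence of crossings, the most of the 9 that can be at cell block B as the transport cart arrives there on crossing 17 is 8 — never all 9.
So the move cannot be finished within 17 crossings. (The shortest complete plan takes 19:)
1. Guard goes to cell block B with the paint-bot.
2. Guard goes back to cell block A alone.
3. Guard goes to cell block B with the cut-bot.
4. Guard goes back to cell block A with the paint-bot.
5. Guard goes to cell block B with the lift-bot.
6. Guard goes back to cell block A alone.
7. Guard goes to cell block B with the sort-bot.
8. Guard goes back to cell block A alone.
9. Guard goes to cell block B with the grip-bot.
10. Guard goes back to cell block A alone.
11. Guard goes to cell block B with the scan-bot.
12. Guard goes back to cell block A alone.
13. Guard goes to cell block B with the weld-bot.
14. Guard goes back to cell block A alone.
15. Guard goes to cell block B with the haul-bot.
16. Guard goes back to cell block A alone.
17. Guard goes to cell block B with the drill-bot.
18. Guard goes back to cell block A alone.
19. Guard goes to cell block B with the paint-bot.

No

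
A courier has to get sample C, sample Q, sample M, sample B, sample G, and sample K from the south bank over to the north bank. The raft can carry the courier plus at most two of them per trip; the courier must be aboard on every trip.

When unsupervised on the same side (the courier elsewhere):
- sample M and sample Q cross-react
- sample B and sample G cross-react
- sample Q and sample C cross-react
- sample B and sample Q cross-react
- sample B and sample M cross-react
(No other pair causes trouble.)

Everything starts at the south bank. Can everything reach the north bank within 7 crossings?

No

Counting alone: the courier can take at most 2 across per trip to the north bank, so moving all 6 needs at least 3 loaded trips out, with a return between consecutive ones — at least 5 crossings.
The safety rule pushes this higher. Following every safe sequence of crossings, the most of the 6 that can be at the north bank as the raft arrives there on crossings 5, 7 is 4, 5 respectively — never all 6.
So the move cannot be finished within 7 crossings. (The shortest complete plan takes 9:)
1. Courier goes to the north bank with sample B and sample Q.
2. Courier goes back to the south bank with sample Q.
3. Courier goes to the north bank with sample C and sample Q.
4. Courier goes back to the south bank with sample Q.
5. Courier goes to the north bank with sample K and sample Q.
6. Courier goes back to the south bank with sample Q.
7. Courier goes to the north bank with sample G and sample M.
8. Courier goes back to the south bank with sample B.
9. Courier goes to the north bank with sample B and sample Q.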